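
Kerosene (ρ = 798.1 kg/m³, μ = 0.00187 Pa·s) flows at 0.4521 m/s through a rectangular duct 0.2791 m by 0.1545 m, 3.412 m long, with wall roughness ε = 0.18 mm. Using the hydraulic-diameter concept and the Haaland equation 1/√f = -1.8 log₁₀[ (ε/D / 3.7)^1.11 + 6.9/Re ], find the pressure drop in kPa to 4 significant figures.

Hydraulic diameter D_h = 4A/P = 4·(0.2791·0.1545)/(2·(0.2791+0.1545)) = 0.1725/0.8672 = 0.1989 m.
Re = ρVD_h/μ = 798.1·0.4521·0.1989/0.00187 = 3.838e+04.
ε/D_h = 0.00018/0.1989 = 0.000905; Haaland gives 1/√f = -1.8 log₁₀[9.8e-05+0.00018] = 6.401, so f = 0.0244.
ΔP = f(L/D_h)(ρV²/2) = 0.0244·3.412/0.1989·81.56 = 34.15 Pa.
ΔP = 0.03415 kPa.

ΔP ≈ 0.03415 kPa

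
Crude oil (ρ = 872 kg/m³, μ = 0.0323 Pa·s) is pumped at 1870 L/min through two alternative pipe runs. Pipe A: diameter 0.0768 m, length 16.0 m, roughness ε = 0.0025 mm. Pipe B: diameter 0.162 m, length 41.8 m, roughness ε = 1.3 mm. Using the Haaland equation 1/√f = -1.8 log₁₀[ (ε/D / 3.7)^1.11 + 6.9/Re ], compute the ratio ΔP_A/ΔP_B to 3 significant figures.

ΔP_A/ΔP_B ≈ 10.4

Pipe A: V = Q/A = 0.03117/0.004632 = 6.728 m/s; Re = 1.395e+04; ε/D = 3.26e-05; Haaland → f = 0.02828; ΔP_A = f(L/D)(ρV²/2) = 1.163e+05 Pa.
Pipe B: V = Q/A = 0.03117/0.02061 = 1.512 m/s; Re = 6613; ε/D = 0.00802; Haaland → f = 0.04336; ΔP_B = f(L/D)(ρV²/2) = 1.115e+04 Pa.
ΔP_A/ΔP_B = 1.163e+05/1.115e+04 = 10.4.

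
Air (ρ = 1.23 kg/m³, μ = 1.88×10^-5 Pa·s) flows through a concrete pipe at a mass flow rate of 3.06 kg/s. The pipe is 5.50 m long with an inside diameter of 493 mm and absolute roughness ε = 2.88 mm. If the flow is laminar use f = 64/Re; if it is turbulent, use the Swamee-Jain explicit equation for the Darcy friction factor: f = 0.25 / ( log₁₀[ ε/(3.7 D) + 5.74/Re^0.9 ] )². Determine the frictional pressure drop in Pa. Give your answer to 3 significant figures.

A = πD²/4 = π(0.493)²/4 = 0.1909 m²; mean velocity V = ṁ/(ρA) = 3.06/(1.23 · 0.1909) = 13.03 m/s.
Reynolds number Re = ρVD/μ = 1.23 · 13.03 · 0.493 / 1.88e-05 = 4.204e+05.
Re > 4000 → turbulent. Relative roughness ε/D = 0.00288/0.493 = 0.00584. Swamee-Jain: f = 0.25/(log₁₀[0.00584/3.7 + 5.74/4.204e+05^0.9])² = 0.25/(log₁₀[0.00158 + 4.98e-05])² = 0.25/(-2.788)² = 0.03216.
Darcy-Weisbach: ΔP = f(L/D)(ρV²/2) = 0.03216·(5.5/0.493)·(1.23·13.03²/2) = 0.03216·11.16·104.5 = 37.48 Pa.

ΔP ≈ 37.5 Pa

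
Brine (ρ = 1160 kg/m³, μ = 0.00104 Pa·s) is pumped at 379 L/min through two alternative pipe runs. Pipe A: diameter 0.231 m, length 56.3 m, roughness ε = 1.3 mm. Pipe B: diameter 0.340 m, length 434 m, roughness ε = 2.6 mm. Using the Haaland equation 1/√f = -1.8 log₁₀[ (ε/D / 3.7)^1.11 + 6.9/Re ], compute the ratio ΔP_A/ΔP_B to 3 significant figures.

ΔP_A/ΔP_B ≈ 0.809

Pipe A: V = Q/A = 0.006317/0.04191 = 0.1507 m/s; Re = 3.883e+04; ε/D = 0.00563; Haaland → f = 0.03351; ΔP_A = f(L/D)(ρV²/2) = 107.6 Pa.
Pipe B: V = Q/A = 0.006317/0.09079 = 0.06957 m/s; Re = 2.638e+04; ε/D = 0.00765; Haaland → f = 0.03713; ΔP_B = f(L/D)(ρV²/2) = 133.1 Pa.
ΔP_A/ΔP_B = 107.6/133.1 = 0.809.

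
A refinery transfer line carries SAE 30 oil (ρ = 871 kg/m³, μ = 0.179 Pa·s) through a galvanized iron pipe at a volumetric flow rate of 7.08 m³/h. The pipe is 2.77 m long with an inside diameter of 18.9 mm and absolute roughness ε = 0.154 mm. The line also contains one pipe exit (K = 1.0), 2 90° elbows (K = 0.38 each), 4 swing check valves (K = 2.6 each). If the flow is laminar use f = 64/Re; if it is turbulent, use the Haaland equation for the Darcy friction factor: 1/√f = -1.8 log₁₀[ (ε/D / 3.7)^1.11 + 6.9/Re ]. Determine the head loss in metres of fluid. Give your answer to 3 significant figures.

Q = 7.08 m³/h = 7.08/3600 = 0.001967 m³/s.
Cross-sectional area A = πD²/4 = π(0.0189)²/4 = 0.0002806 m²; mean velocity V = Q/A = 0.001967/0.0002806 = 7.01 m/s.
Reynolds number Re = ρVD/μ = 871 · 7.01 · 0.0189 / 0.179 = 644.7.
Re < 2300 → laminar flow, so f = 64/Re = 64/644.7 = 0.09927 (the turbulent correlation is not needed).
Total minor-loss coefficient ΣK = 1·1 + 2·0.38 + 4·2.6 = 12.2.
ΔP = [f·L/D + ΣK]·(ρV²/2) = [0.09927·2.77/0.0189 + 12.2]·(871·7.01²/2) = [14.55 + 12.2]·2.14e+04 = 5.716e+05 Pa.
Head loss h_f = ΔP/(ρg) = 5.716e+05/(871·9.81) = 66.9 m.

h_f ≈ 66.9 m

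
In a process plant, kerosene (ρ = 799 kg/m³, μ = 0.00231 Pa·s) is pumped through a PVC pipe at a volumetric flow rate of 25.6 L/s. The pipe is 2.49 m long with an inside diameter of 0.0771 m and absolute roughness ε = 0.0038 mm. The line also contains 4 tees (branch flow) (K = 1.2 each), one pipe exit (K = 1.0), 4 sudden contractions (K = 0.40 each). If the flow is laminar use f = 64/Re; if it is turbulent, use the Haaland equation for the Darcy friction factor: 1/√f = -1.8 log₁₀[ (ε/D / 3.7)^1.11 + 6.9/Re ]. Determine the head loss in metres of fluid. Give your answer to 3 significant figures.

h_f ≈ 12.2 m

Q = 25.6 L/s = 25.6/1000 = 0.0256 m³/s.
Cross-sectional area A = πD²/4 = π(0.0771)²/4 = 0.004669 m²; mean velocity V = Q/A = 0.0256/0.004669 = 5.483 m/s.
Reynolds number Re = ρVD/μ = 799 · 5.483 · 0.0771 / 0.00231 = 1.462e+05.
Re > 4000 → turbulent. Relative roughness ε/D = 3.8e-06/0.0771 = 4.93e-05. Haaland: 1/√f = -1.8 log₁₀[(4.93e-05/3.7)^1.11 + 6.9/1.462e+05] = -1.8 log₁₀[3.87e-06 + 4.72e-05] = 7.725, so f = 0.01676.
Total minor-loss coefficient ΣK = 4·1.2 + 1·1 + 4·0.4 = 7.4.
ΔP = [f·L/D + ΣK]·(ρV²/2) = [0.01676·2.49/0.0771 + 7.4]·(799·5.483²/2) = [0.5411 + 7.4]·1.201e+04 = 9.539e+04 Pa.
Head loss h_f = ΔP/(ρg) = 9.539e+04/(799·9.81) = 12.2 m.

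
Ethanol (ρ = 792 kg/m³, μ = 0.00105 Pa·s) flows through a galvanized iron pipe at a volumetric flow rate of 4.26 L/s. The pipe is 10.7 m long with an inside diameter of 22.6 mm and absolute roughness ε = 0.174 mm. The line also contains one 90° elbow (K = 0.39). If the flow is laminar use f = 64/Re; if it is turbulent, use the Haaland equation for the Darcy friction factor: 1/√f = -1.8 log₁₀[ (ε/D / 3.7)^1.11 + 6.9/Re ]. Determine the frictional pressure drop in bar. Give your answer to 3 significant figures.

Q = 4.26 L/s = 4.26/1000 = 0.00426 m³/s.
Cross-sectional area A = πD²/4 = π(0.0226)²/4 = 0.0004011 m²; mean velocity V = Q/A = 0.00426/0.0004011 = 10.62 m/s.
Reynolds number Re = ρVD/μ = 792 · 10.62 · 0.0226 / 0.00105 = 1.81e+05.
Re > 4000 → turbulent. Relative roughness ε/D = 0.000174/0.0226 = 0.0077. Haaland: 1/√f = -1.8 log₁₀[(0.0077/3.7)^1.11 + 6.9/1.81e+05] = -1.8 log₁₀[0.00105 + 3.81e-05] = 5.33, so f = 0.03519.
Total minor-loss coefficient ΣK = 1·0.39 = 0.39.
ΔP = [f·L/D + ΣK]·(ρV²/2) = [0.03519·10.7/0.0226 + 0.39]·(792·10.62²/2) = [16.66 + 0.39]·4.466e+04 = 7.616e+05 Pa.
ΔP = 7.616e+05 Pa = 7.62 bar.

ΔP ≈ 7.62 bar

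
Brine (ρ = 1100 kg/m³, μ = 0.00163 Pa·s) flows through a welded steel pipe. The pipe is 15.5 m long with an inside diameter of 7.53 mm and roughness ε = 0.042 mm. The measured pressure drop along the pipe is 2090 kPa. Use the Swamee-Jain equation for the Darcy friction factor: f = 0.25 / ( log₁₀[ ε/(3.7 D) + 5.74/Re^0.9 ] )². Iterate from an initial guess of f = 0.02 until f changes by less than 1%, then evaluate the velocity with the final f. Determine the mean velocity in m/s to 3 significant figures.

Rearranging Darcy-Weisbach: V = √(2·ΔP·D/(f·L·ρ)). With ε/D = 4.2e-05/0.00753 = 0.00558, iterate starting from f = 0.02:
  f = 0.02 → V = √(2·2.09e+06·0.00753/(0.02·15.5·1100)) = 9.607 m/s; Re = ρVD/μ = 4.882e+04; f → 0.0335
  f = 0.0335 → V = 7.424 m/s; Re = 3.773e+04; f → 0.03401
  f = 0.03401 → V = 7.368 m/s; Re = 3.744e+04; f → 0.03402
Converged (Δf/f < 1%). With the final f = 0.03402: V = √(2·2.09e+06·0.00753/(0.03402·15.5·1100)) = 7.366 m/s.

V ≈ 7.37 m/s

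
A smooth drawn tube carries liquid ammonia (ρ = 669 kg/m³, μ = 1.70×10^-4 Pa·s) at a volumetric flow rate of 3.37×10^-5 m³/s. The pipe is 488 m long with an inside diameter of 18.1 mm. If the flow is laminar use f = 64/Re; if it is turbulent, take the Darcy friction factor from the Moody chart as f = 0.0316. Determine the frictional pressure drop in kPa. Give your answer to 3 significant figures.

ΔP ≈ 4.89 kPa

Cross-sectional area A = πD²/4 = π(0.0181)²/4 = 0.0002573 m²; mean velocity V = Q/A = 3.37e-05/0.0002573 = 0.131 m/s.
Reynolds number Re = ρVD/μ = 669 · 0.131 · 0.0181 / 0.00017 = 9329.
Re > 4000 → turbulent; use the Moody-chart value f = 0.0316.
Darcy-Weisbach: ΔP = f(L/D)(ρV²/2) = 0.0316·(488/0.0181)·(669·0.131²/2) = 0.0316·2.696e+04·5.738 = 4889 Pa.
ΔP = 4889 Pa = 4.89 kPa.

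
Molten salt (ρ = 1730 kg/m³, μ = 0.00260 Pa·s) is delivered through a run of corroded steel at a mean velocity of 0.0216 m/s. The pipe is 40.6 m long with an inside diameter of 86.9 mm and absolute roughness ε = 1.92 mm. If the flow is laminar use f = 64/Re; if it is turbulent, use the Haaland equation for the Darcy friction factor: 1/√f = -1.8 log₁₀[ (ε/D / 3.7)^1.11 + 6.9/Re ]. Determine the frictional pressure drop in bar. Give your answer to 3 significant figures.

ΔP ≈ 9.66×10^-5 bar

Reynolds number Re = ρVD/μ = 1730 · 0.0216 · 0.0869 / 0.0026 = 1249.
Re < 2300 → laminar flow, so f = 64/Re = 64/1249 = 0.05124 (the turbulent correlation is not needed).
Darcy-Weisbach: ΔP = f(L/D)(ρV²/2) = 0.05124·(40.6/0.0869)·(1730·0.0216²/2) = 0.05124·467.2·0.4036 = 9.662 Pa.
ΔP = 9.662 Pa = 9.66×10^-5 bar.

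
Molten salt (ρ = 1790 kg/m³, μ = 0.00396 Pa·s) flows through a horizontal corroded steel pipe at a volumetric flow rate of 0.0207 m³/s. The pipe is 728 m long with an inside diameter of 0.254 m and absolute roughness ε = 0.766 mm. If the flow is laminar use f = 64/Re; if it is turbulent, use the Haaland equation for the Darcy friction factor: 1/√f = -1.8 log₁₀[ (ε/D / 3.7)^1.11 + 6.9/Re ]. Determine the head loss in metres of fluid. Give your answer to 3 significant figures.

Cross-sectional area A = πD²/4 = π(0.254)²/4 = 0.05067 m²; mean velocity V = Q/A = 0.0207/0.05067 = 0.4085 m/s.
Reynolds number Re = ρVD/μ = 1790 · 0.4085 · 0.254 / 0.00396 = 4.69e+04.
Re > 4000 → turbulent. Relative roughness ε/D = 0.000766/0.254 = 0.00302. Haaland: 1/√f = -1.8 log₁₀[(0.00302/3.7)^1.11 + 6.9/4.69e+04] = -1.8 log₁₀[0.000373 + 0.000147] = 5.911, so f = 0.02862.
Darcy-Weisbach: ΔP = f(L/D)(ρV²/2) = 0.02862·(728/0.254)·(1790·0.4085²/2) = 0.02862·2866·149.4 = 1.225e+04 Pa.
Head loss h_f = ΔP/(ρg) = 1.225e+04/(1790·9.81) = 0.698 m.

h_f ≈ 0.698 m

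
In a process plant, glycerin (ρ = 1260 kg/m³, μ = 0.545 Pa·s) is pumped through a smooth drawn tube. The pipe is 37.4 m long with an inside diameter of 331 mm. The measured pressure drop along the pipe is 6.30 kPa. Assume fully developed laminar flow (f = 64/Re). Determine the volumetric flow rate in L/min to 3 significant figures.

Q ≈ 5460 L/min

For laminar flow, f = 64/Re with Re = ρVD/μ, so Darcy-Weisbach reduces to ΔP = 32μLV/D². Solving for V: V = ΔP·D²/(32μL) = 6300·(0.331)²/(32·0.545·37.4) = 1.058 m/s.
Check: Re = ρVD/μ = 1260·1.058·0.331/0.545 = 809.8 < 2300, so the laminar assumption holds.
Q = V·A = 1.058·(π/4·0.331²) = 0.09106 m³/s = 5460 L/min.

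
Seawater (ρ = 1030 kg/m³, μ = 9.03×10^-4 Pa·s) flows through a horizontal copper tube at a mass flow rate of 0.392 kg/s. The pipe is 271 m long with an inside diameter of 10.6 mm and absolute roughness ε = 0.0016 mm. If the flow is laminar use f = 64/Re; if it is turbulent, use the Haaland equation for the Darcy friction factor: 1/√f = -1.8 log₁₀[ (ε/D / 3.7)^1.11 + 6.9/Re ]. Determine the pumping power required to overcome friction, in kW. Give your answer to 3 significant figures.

P ≈ 1.95 kW

A = πD²/4 = π(0.0106)²/4 = 8.825e-05 m²; mean velocity V = ṁ/(ρA) = 0.392/(1030 · 8.825e-05) = 4.313 m/s.
Reynolds number Re = ρVD/μ = 1030 · 4.313 · 0.0106 / 0.000903 = 5.214e+04.
Re > 4000 → turbulent. Relative roughness ε/D = 1.6e-06/0.0106 = 0.000151. Haaland: 1/√f = -1.8 log₁₀[(0.000151/3.7)^1.11 + 6.9/5.214e+04] = -1.8 log₁₀[1.34e-05 + 0.000132] = 6.906, so f = 0.02097.
Darcy-Weisbach: ΔP = f(L/D)(ρV²/2) = 0.02097·(271/0.0106)·(1030·4.313²/2) = 0.02097·2.557e+04·9579 = 5.135e+06 Pa.
Q = ṁ/ρ = 0.392/1030 = 0.0003806 m³/s.
Pumping power P = QΔP = 0.0003806·5.135e+06 = 1954 W = 1.95 kW.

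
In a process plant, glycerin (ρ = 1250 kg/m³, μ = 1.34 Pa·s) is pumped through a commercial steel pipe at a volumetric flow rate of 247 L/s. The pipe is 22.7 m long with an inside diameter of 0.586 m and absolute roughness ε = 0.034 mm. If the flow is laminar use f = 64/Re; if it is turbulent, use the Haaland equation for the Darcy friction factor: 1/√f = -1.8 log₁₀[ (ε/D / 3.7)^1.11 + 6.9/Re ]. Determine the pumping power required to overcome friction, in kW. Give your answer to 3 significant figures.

P ≈ 0.641 kW

Q = 247 L/s = 247/1000 = 0.247 m³/s.
Cross-sectional area A = πD²/4 = π(0.586)²/4 = 0.2697 m²; mean velocity V = Q/A = 0.247/0.2697 = 0.9158 m/s.
Reynolds number Re = ρVD/μ = 1250 · 0.9158 · 0.586 / 1.34 = 500.6.
Re < 2300 → laminar flow, so f = 64/Re = 64/500.6 = 0.1278 (the turbulent correlation is not needed).
Darcy-Weisbach: ΔP = f(L/D)(ρV²/2) = 0.1278·(22.7/0.586)·(1250·0.9158²/2) = 0.1278·38.74·524.2 = 2596 Pa.
Pumping power P = QΔP = 0.247·2596 = 641.2 W = 0.641 kW.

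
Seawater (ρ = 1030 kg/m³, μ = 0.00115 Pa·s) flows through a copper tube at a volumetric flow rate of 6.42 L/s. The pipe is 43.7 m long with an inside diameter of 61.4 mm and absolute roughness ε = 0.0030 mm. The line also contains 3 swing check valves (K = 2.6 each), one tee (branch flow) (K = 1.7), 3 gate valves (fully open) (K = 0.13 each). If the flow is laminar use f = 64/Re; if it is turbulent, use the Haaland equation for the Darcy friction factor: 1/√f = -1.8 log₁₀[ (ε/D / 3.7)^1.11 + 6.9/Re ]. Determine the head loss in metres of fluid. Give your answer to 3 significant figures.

Q = 6.42 L/s = 6.42/1000 = 0.00642 m³/s.
Cross-sectional area A = πD²/4 = π(0.0614)²/4 = 0.002961 m²; mean velocity V = Q/A = 0.00642/0.002961 = 2.168 m/s.
Reynolds number Re = ρVD/μ = 1030 · 2.168 · 0.0614 / 0.00115 = 1.192e+05.
Re > 4000 → turbulent. Relative roughness ε/D = 3e-06/0.0614 = 4.89e-05. Haaland: 1/√f = -1.8 log₁₀[(4.89e-05/3.7)^1.11 + 6.9/1.192e+05] = -1.8 log₁₀[3.84e-06 + 5.79e-05] = 7.577, so f = 0.01742.
Total minor-loss coefficient ΣK = 3·2.6 + 1·1.7 + 3·0.13 = 9.89.
ΔP = [f·L/D + ΣK]·(ρV²/2) = [0.01742·43.7/0.0614 + 9.89]·(1030·2.168²/2) = [12.4 + 9.89]·2421 = 5.396e+04 Pa.
Head loss h_f = ΔP/(ρg) = 5.396e+04/(1030·9.81) = 5.34 m.

h_f ≈ 5.34 m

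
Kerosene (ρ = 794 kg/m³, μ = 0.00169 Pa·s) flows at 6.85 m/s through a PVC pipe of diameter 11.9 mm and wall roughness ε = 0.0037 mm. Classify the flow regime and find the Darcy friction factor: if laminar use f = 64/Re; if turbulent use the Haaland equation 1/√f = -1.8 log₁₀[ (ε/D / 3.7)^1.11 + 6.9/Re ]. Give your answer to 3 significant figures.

Re = ρVD/μ = 794·6.85·0.0119/0.00169 = 3.83e+04.
Re > 4000 → turbulent. ε/D = 3.7e-06/0.0119 = 0.000311; Haaland: 1/√f = -1.8 log₁₀[2.99e-05 + 0.00018] = 6.62, so f = 0.02282.

f ≈ 0.0228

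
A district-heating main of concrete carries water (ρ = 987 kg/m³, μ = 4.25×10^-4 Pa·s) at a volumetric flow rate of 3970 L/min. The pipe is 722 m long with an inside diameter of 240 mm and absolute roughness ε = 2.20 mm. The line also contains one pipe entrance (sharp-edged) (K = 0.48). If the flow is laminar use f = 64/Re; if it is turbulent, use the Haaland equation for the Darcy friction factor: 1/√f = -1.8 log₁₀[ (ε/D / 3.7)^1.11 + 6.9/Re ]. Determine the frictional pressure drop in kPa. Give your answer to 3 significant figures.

Q = 3970 L/min = 3970/60000 = 0.06617 m³/s.
Cross-sectional area A = πD²/4 = π(0.24)²/4 = 0.04524 m²; mean velocity V = Q/A = 0.06617/0.04524 = 1.463 m/s.
Reynolds number Re = ρVD/μ = 987 · 1.463 · 0.24 / 0.000425 = 8.152e+05.
Re > 4000 → turbulent. Relative roughness ε/D = 0.0022/0.24 = 0.00917. Haaland: 1/√f = -1.8 log₁₀[(0.00917/3.7)^1.11 + 6.9/8.152e+05] = -1.8 log₁₀[0.00128 + 8.46e-06] = 5.202, so f = 0.03696.
Total minor-loss coefficient ΣK = 1·0.48 = 0.48.
ΔP = [f·L/D + ΣK]·(ρV²/2) = [0.03696·722/0.24 + 0.48]·(987·1.463²/2) = [111.2 + 0.48]·1056 = 1.179e+05 Pa.
ΔP = 1.179e+05 Pa = 118 kPa.

ΔP ≈ 118 kPa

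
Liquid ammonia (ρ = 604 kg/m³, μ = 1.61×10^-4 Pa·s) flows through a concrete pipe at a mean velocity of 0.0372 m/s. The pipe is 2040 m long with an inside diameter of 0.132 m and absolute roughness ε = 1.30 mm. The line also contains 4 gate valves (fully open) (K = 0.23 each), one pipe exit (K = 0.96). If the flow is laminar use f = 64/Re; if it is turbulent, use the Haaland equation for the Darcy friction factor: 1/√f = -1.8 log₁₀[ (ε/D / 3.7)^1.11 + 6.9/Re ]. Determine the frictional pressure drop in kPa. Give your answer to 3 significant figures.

Reynolds number Re = ρVD/μ = 604 · 0.0372 · 0.132 / 0.000161 = 1.842e+04.
Re > 4000 → turbulent. Relative roughness ε/D = 0.0013/0.132 = 0.00985. Haaland: 1/√f = -1.8 log₁₀[(0.00985/3.7)^1.11 + 6.9/1.842e+04] = -1.8 log₁₀[0.00139 + 0.000375] = 4.958, so f = 0.04069.
Total minor-loss coefficient ΣK = 4·0.23 + 1·0.96 = 1.88.
ΔP = [f·L/D + ΣK]·(ρV²/2) = [0.04069·2040/0.132 + 1.88]·(604·0.0372²/2) = [628.8 + 1.88]·0.4179 = 263.6 Pa.
ΔP = 263.6 Pa = 0.264 kPa.

ΔP ≈ 0.264 kPa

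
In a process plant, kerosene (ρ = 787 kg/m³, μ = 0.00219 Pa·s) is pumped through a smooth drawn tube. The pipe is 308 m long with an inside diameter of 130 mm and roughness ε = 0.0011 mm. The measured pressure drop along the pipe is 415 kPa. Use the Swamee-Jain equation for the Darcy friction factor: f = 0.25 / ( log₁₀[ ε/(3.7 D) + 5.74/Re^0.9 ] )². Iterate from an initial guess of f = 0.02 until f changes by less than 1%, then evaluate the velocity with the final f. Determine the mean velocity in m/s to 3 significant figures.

V ≈ 5.46 m/s

Rearranging Darcy-Weisbach: V = √(2·ΔP·D/(f·L·ρ)). With ε/D = 1.1e-06/0.13 = 8.46e-06, iterate starting from f = 0.02:
  f = 0.02 → V = √(2·4.15e+05·0.13/(0.02·308·787)) = 4.718 m/s; Re = ρVD/μ = 2.204e+05; f → 0.01532
  f = 0.01532 → V = 5.39 m/s; Re = 2.518e+05; f → 0.01495
  f = 0.01495 → V = 5.457 m/s; Re = 2.549e+05; f → 0.01491
Converged (Δf/f < 1%). With the final f = 0.01491: V = √(2·4.15e+05·0.13/(0.01491·308·787)) = 5.463 m/s.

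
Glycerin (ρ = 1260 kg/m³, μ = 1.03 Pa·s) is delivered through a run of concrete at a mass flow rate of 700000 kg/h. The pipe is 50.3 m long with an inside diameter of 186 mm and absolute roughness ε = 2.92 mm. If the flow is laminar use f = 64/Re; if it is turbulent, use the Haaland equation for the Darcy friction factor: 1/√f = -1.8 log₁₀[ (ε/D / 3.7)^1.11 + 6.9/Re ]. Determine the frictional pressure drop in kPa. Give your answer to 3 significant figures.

ṁ = 700000 kg/h = 700000/3600 = 194.4 kg/s.
A = πD²/4 = π(0.186)²/4 = 0.02717 m²; mean velocity V = ṁ/(ρA) = 194.4/(1260 · 0.02717) = 5.679 m/s.
Reynolds number Re = ρVD/μ = 1260 · 5.679 · 0.186 / 1.03 = 1292.
Re < 2300 → laminar flow, so f = 64/Re = 64/1292 = 0.04953 (the turbulent correlation is not needed).
Darcy-Weisbach: ΔP = f(L/D)(ρV²/2) = 0.04953·(50.3/0.186)·(1260·5.679²/2) = 0.04953·270.4·2.032e+04 = 2.722e+05 Pa.
ΔP = 2.722e+05 Pa = 272 kPa.

ΔP ≈ 272 kPa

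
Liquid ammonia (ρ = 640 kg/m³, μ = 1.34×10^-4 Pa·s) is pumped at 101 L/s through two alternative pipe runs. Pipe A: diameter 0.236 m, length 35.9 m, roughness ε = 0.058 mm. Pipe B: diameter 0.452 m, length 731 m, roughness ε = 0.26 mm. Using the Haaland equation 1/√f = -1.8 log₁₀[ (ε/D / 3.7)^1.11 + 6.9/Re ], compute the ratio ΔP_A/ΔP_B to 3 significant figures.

Pipe A: V = Q/A = 0.101/0.04374 = 2.309 m/s; Re = 2.603e+06; ε/D = 0.000246; Haaland → f = 0.01465; ΔP_A = f(L/D)(ρV²/2) = 3802 Pa.
Pipe B: V = Q/A = 0.101/0.1605 = 0.6294 m/s; Re = 1.359e+06; ε/D = 0.000575; Haaland → f = 0.01757; ΔP_B = f(L/D)(ρV²/2) = 3602 Pa.
ΔP_A/ΔP_B = 3802/3602 = 1.06.

ΔP_A/ΔP_B ≈ 1.06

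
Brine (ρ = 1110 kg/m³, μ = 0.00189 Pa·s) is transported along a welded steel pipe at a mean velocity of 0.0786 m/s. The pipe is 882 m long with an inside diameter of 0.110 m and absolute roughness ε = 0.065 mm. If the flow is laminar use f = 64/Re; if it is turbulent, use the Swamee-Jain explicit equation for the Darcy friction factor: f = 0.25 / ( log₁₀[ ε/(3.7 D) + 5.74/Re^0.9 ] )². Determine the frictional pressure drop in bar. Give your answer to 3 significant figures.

ΔP ≈ 0.0106 bar

Reynolds number Re = ρVD/μ = 1110 · 0.0786 · 0.11 / 0.00189 = 5078.
Re > 4000 → turbulent. Relative roughness ε/D = 6.5e-05/0.11 = 0.000591. Swamee-Jain: f = 0.25/(log₁₀[0.000591/3.7 + 5.74/5078^0.9])² = 0.25/(log₁₀[0.00016 + 0.00265])² = 0.25/(-2.551)² = 0.03842.
Darcy-Weisbach: ΔP = f(L/D)(ρV²/2) = 0.03842·(882/0.11)·(1110·0.0786²/2) = 0.03842·8018·3.429 = 1056 Pa.
ΔP = 1056 Pa = 0.0106 bar.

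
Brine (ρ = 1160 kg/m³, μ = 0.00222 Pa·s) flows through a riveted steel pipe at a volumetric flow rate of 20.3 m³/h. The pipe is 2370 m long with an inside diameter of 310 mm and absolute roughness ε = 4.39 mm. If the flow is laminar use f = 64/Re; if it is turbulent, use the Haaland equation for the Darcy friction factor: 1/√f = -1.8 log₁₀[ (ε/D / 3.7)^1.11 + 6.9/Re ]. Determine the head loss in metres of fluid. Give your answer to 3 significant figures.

h_f ≈ 0.101 m

Q = 20.3 m³/h = 20.3/3600 = 0.005639 m³/s.
Cross-sectional area A = πD²/4 = π(0.31)²/4 = 0.07548 m²; mean velocity V = Q/A = 0.005639/0.07548 = 0.07471 m/s.
Reynolds number Re = ρVD/μ = 1160 · 0.07471 · 0.31 / 0.00222 = 1.21e+04.
Re > 4000 → turbulent. Relative roughness ε/D = 0.00439/0.31 = 0.0142. Haaland: 1/√f = -1.8 log₁₀[(0.0142/3.7)^1.11 + 6.9/1.21e+04] = -1.8 log₁₀[0.00208 + 0.00057] = 4.64, so f = 0.04646.
Darcy-Weisbach: ΔP = f(L/D)(ρV²/2) = 0.04646·(2370/0.31)·(1160·0.07471²/2) = 0.04646·7645·3.237 = 1150 Pa.
Head loss h_f = ΔP/(ρg) = 1150/(1160·9.81) = 0.101 m.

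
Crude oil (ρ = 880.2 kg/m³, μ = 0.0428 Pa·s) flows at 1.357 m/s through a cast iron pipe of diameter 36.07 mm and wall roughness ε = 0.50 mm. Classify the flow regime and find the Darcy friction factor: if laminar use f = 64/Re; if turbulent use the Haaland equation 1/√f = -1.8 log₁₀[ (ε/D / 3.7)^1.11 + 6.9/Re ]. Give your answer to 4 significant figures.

Re = ρVD/μ = 880.2·1.357·0.03607/0.0428 = 1007.
Re < 2300 → laminar, so f = 64/Re = 0.06358 (roughness is irrelevant in laminar flow).

f ≈ 0.06358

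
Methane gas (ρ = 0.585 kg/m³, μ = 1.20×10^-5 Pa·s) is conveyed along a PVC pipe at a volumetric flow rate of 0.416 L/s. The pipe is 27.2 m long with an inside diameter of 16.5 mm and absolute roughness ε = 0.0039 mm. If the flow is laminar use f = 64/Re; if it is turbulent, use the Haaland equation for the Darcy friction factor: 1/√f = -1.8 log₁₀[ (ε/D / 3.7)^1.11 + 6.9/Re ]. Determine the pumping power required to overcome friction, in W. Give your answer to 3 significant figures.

P ≈ 0.0310 W

Q = 0.416 L/s = 0.416/1000 = 0.000416 m³/s.
Cross-sectional area A = πD²/4 = π(0.0165)²/4 = 0.0002138 m²; mean velocity V = Q/A = 0.000416/0.0002138 = 1.946 m/s.
Reynolds number Re = ρVD/μ = 0.585 · 1.946 · 0.0165 / 1.2e-05 = 1565.
Re < 2300 → laminar flow, so f = 64/Re = 64/1565 = 0.0409 (the turbulent correlation is not needed).
Darcy-Weisbach: ΔP = f(L/D)(ρV²/2) = 0.0409·(27.2/0.0165)·(0.585·1.946²/2) = 0.0409·1648·1.107 = 74.64 Pa.
Pumping power P = QΔP = 0.000416·74.64 = 0.03105 W = 0.0310 W.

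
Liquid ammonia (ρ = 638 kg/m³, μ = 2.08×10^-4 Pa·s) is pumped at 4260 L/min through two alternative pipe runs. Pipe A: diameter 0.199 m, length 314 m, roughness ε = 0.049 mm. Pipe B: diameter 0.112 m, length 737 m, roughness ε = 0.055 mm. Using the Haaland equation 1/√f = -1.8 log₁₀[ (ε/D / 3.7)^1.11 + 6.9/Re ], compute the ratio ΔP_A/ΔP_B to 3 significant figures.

ΔP_A/ΔP_B ≈ 0.0213

Pipe A: V = Q/A = 0.071/0.0311 = 2.283 m/s; Re = 1.393e+06; ε/D = 0.000246; Haaland → f = 0.0149; ΔP_A = f(L/D)(ρV²/2) = 3.907e+04 Pa.
Pipe B: V = Q/A = 0.071/0.009852 = 7.207 m/s; Re = 2.476e+06; ε/D = 0.000491; Haaland → f = 0.01685; ΔP_B = f(L/D)(ρV²/2) = 1.837e+06 Pa.
ΔP_A/ΔP_B = 3.907e+04/1.837e+06 = 0.0213.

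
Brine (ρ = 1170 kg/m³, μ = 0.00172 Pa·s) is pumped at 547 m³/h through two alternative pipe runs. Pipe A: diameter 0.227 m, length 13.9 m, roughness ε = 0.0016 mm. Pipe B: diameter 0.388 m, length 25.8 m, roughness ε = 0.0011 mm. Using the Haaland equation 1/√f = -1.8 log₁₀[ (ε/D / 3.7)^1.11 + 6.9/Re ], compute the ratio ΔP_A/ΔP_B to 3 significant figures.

ΔP_A/ΔP_B ≈ 7.17

Pipe A: V = Q/A = 0.1519/0.04047 = 3.754 m/s; Re = 5.797e+05; ε/D = 7.05e-06; Haaland → f = 0.01281; ΔP_A = f(L/D)(ρV²/2) = 6469 Pa.
Pipe B: V = Q/A = 0.1519/0.1182 = 1.285 m/s; Re = 3.392e+05; ε/D = 2.84e-06; Haaland → f = 0.01404; ΔP_B = f(L/D)(ρV²/2) = 902.1 Pa.
ΔP_A/ΔP_B = 6469/902.1 = 7.17.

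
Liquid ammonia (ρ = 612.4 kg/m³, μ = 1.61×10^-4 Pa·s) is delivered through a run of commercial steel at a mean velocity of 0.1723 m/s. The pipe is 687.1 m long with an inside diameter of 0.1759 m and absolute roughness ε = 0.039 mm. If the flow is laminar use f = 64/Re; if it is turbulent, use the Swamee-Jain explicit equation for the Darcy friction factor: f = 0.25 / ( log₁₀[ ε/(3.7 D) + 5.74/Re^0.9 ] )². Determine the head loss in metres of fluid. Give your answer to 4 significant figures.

Reynolds number Re = ρVD/μ = 612.4 · 0.1723 · 0.1759 / 0.000161 = 1.153e+05.
Re > 4000 → turbulent. Relative roughness ε/D = 3.9e-05/0.1759 = 0.000222. Swamee-Jain: f = 0.25/(log₁₀[0.000222/3.7 + 5.74/1.153e+05^0.9])² = 0.25/(log₁₀[5.99e-05 + 0.00016])² = 0.25/(-3.658)² = 0.01868.
Darcy-Weisbach: ΔP = f(L/D)(ρV²/2) = 0.01868·(687.1/0.1759)·(612.4·0.1723²/2) = 0.01868·3906·9.09 = 663.3 Pa.
Head loss h_f = ΔP/(ρg) = 663.3/(612.4·9.81) = 0.1104 m.

h_f ≈ 0.1104 m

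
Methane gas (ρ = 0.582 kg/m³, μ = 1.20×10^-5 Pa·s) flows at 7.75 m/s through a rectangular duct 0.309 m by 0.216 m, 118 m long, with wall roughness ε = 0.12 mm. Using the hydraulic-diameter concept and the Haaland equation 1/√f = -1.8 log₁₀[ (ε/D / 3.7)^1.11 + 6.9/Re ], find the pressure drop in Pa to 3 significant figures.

ΔP ≈ 163 Pa

Hydraulic diameter D_h = 4A/P = 4·(0.309·0.216)/(2·(0.309+0.216)) = 0.267/1.05 = 0.2543 m.
Re = ρVD_h/μ = 0.582·7.75·0.2543/1.2e-05 = 9.557e+04.
ε/D_h = 0.00012/0.2543 = 0.000472; Haaland gives 1/√f = -1.8 log₁₀[4.76e-05+7.22e-05] = 7.059, so f = 0.02007.
ΔP = f(L/D_h)(ρV²/2) = 0.02007·118/0.2543·17.48 = 162.8 Pa.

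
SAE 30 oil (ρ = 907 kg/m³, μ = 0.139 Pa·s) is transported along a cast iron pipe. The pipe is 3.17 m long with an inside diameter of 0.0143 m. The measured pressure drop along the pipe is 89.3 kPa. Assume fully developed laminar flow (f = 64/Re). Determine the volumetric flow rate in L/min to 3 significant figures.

Q ≈ 12.5 L/min

For laminar flow, f = 64/Re with Re = ρVD/μ, so Darcy-Weisbach reduces to ΔP = 32μLV/D². Solving for V: V = ΔP·D²/(32μL) = 8.93e+04·(0.0143)²/(32·0.139·3.17) = 1.295 m/s.
Check: Re = ρVD/μ = 907·1.295·0.0143/0.139 = 120.8 < 2300, so the laminar assumption holds.
Q = V·A = 1.295·(π/4·0.0143²) = 0.000208 m³/s = 12.5 L/min.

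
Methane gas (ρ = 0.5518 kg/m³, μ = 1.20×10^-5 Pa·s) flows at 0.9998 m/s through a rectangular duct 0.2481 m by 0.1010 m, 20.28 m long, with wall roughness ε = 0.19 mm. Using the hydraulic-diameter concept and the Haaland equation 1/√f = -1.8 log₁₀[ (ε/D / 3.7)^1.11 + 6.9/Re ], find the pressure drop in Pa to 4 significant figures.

Hydraulic diameter D_h = 4A/P = 4·(0.2481·0.101)/(2·(0.2481+0.101)) = 0.1002/0.6982 = 0.1436 m.
Re = ρVD_h/μ = 0.5518·0.9998·0.1436/1.2e-05 = 6600.
ε/D_h = 0.00019/0.1436 = 0.00132; Haaland gives 1/√f = -1.8 log₁₀[0.000149+0.00105] = 5.261, so f = 0.03613.
ΔP = f(L/D_h)(ρV²/2) = 0.03613·20.28/0.1436·0.2758 = 1.408 Pa.

ΔP ≈ 1.408 Pa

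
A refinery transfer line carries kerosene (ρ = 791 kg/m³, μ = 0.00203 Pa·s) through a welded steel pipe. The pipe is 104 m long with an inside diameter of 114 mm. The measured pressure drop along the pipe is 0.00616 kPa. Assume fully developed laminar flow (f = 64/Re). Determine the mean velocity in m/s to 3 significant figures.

For laminar flow, f = 64/Re with Re = ρVD/μ, so Darcy-Weisbach reduces to ΔP = 32μLV/D². Solving for V: V = ΔP·D²/(32μL) = 6.16·(0.114)²/(32·0.00203·104) = 0.01185 m/s.
Check: Re = ρVD/μ = 791·0.01185·0.114/0.00203 = 526.4 < 2300, so the laminar assumption holds.

V ≈ 0.0118 m/s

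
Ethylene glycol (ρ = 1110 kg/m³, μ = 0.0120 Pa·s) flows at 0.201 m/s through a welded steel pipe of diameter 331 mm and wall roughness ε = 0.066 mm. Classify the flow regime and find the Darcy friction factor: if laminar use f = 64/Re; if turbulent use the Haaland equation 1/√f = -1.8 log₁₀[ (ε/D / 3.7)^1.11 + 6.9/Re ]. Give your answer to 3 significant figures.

Re = ρVD/μ = 1110·0.201·0.331/0.012 = 6154.
Re > 4000 → turbulent. ε/D = 6.6e-05/0.331 = 0.000199; Haaland: 1/√f = -1.8 log₁₀[1.83e-05 + 0.00112] = 5.298, so f = 0.03563.

f ≈ 0.0356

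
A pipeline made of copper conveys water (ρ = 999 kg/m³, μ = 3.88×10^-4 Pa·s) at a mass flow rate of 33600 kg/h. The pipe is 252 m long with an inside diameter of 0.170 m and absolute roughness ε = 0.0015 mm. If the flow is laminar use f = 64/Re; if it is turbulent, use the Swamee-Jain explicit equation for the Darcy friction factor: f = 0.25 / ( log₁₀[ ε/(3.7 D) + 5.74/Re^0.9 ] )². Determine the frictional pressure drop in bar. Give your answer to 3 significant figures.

ṁ = 33600 kg/h = 33600/3600 = 9.333 kg/s.
A = πD²/4 = π(0.17)²/4 = 0.0227 m²; mean velocity V = ṁ/(ρA) = 9.333/(999 · 0.0227) = 0.4116 m/s.
Reynolds number Re = ρVD/μ = 999 · 0.4116 · 0.17 / 0.000388 = 1.802e+05.
Re > 4000 → turbulent. Relative roughness ε/D = 1.5e-06/0.17 = 8.82e-06. Swamee-Jain: f = 0.25/(log₁₀[8.82e-06/3.7 + 5.74/1.802e+05^0.9])² = 0.25/(log₁₀[2.38e-06 + 0.000107])² = 0.25/(-3.962)² = 0.01593.
Darcy-Weisbach: ΔP = f(L/D)(ρV²/2) = 0.01593·(252/0.17)·(999·0.4116²/2) = 0.01593·1482·84.63 = 1998 Pa.
ΔP = 1998 Pa = 0.0200 bar.

ΔP ≈ 0.0200 bar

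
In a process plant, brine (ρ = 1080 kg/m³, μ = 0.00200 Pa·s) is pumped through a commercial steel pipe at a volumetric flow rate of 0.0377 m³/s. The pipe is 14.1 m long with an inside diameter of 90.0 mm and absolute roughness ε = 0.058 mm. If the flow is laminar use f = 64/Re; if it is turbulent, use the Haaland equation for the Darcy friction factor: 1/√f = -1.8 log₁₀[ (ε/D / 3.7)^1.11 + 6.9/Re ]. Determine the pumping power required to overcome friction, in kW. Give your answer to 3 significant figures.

P ≈ 2.12 kW

Cross-sectional area A = πD²/4 = π(0.09)²/4 = 0.006362 m²; mean velocity V = Q/A = 0.0377/0.006362 = 5.926 m/s.
Reynolds number Re = ρVD/μ = 1080 · 5.926 · 0.09 / 0.002 = 2.88e+05.
Re > 4000 → turbulent. Relative roughness ε/D = 5.8e-05/0.09 = 0.000644. Haaland: 1/√f = -1.8 log₁₀[(0.000644/3.7)^1.11 + 6.9/2.88e+05] = -1.8 log₁₀[6.72e-05 + 2.4e-05] = 7.272, so f = 0.01891.
Darcy-Weisbach: ΔP = f(L/D)(ρV²/2) = 0.01891·(14.1/0.09)·(1080·5.926²/2) = 0.01891·156.7·1.896e+04 = 5.618e+04 Pa.
Pumping power P = QΔP = 0.0377·5.618e+04 = 2118 W = 2.12 kW.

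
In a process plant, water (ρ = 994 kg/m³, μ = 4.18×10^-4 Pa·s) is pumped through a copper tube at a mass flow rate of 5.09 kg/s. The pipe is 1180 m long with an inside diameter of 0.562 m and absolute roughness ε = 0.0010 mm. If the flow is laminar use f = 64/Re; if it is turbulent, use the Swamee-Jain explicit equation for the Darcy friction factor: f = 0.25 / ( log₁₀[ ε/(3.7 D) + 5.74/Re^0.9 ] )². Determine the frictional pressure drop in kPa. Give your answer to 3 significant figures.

ΔP ≈ 0.0106 kPa

A = πD²/4 = π(0.562)²/4 = 0.2481 m²; mean velocity V = ṁ/(ρA) = 5.09/(994 · 0.2481) = 0.02064 m/s.
Reynolds number Re = ρVD/μ = 994 · 0.02064 · 0.562 / 0.000418 = 2.759e+04.
Re > 4000 → turbulent. Relative roughness ε/D = 1e-06/0.562 = 1.78e-06. Swamee-Jain: f = 0.25/(log₁₀[1.78e-06/3.7 + 5.74/2.759e+04^0.9])² = 0.25/(log₁₀[4.81e-07 + 0.000578])² = 0.25/(-3.237)² = 0.02385.
Darcy-Weisbach: ΔP = f(L/D)(ρV²/2) = 0.02385·(1180/0.562)·(994·0.02064²/2) = 0.02385·2100·0.2118 = 10.61 Pa.
ΔP = 10.61 Pa = 0.0106 kPa.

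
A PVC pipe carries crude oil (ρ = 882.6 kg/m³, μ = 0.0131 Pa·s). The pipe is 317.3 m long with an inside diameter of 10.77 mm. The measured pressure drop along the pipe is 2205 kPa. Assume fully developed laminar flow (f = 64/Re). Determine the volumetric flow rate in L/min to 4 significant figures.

Q ≈ 10.51 L/min

For laminar flow, f = 64/Re with Re = ρVD/μ, so Darcy-Weisbach reduces to ΔP = 32μLV/D². Solving for V: V = ΔP·D²/(32μL) = 2.205e+06·(0.01077)²/(32·0.0131·317.3) = 1.923 m/s.
Check: Re = ρVD/μ = 882.6·1.923·0.01077/0.0131 = 1395 < 2300, so the laminar assumption holds.
Q = V·A = 1.923·(π/4·0.01077²) = 0.0001752 m³/s = 10.51 L/min.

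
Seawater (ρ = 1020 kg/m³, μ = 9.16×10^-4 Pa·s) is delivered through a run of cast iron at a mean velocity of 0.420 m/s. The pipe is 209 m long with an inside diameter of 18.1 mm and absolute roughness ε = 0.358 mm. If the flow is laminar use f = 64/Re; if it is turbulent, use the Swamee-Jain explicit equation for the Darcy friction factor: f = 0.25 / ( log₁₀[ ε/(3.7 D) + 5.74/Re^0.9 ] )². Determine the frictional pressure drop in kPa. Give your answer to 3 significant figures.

ΔP ≈ 56.0 kPa

Reynolds number Re = ρVD/μ = 1020 · 0.42 · 0.0181 / 0.000916 = 8465.
Re > 4000 → turbulent. Relative roughness ε/D = 0.000358/0.0181 = 0.0198. Swamee-Jain: f = 0.25/(log₁₀[0.0198/3.7 + 5.74/8465^0.9])² = 0.25/(log₁₀[0.00535 + 0.00168])² = 0.25/(-2.154)² = 0.0539.
Darcy-Weisbach: ΔP = f(L/D)(ρV²/2) = 0.0539·(209/0.0181)·(1020·0.42²/2) = 0.0539·1.155e+04·89.96 = 5.599e+04 Pa.
ΔP = 5.599e+04 Pa = 56.0 kPa.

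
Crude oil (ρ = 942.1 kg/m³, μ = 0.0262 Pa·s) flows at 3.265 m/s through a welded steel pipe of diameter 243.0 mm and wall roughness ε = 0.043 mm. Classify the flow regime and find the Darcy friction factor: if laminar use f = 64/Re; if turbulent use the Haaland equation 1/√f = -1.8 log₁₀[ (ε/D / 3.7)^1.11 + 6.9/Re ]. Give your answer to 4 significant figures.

Re = ρVD/μ = 942.1·3.265·0.243/0.0262 = 2.853e+04.
Re > 4000 → turbulent. ε/D = 4.3e-05/0.243 = 0.000177; Haaland: 1/√f = -1.8 log₁₀[1.6e-05 + 0.000242] = 6.459, so f = 0.02397.

f ≈ 0.02397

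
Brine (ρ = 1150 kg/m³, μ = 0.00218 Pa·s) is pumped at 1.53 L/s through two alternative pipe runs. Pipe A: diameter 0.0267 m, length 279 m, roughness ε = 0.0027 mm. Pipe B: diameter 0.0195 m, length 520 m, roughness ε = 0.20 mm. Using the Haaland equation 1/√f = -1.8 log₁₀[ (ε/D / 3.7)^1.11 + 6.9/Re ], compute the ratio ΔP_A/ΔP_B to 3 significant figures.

ΔP_A/ΔP_B ≈ 0.0630

Pipe A: V = Q/A = 0.00153/0.0005599 = 2.733 m/s; Re = 3.849e+04; ε/D = 0.000101; Haaland → f = 0.02223; ΔP_A = f(L/D)(ρV²/2) = 9.974e+05 Pa.
Pipe B: V = Q/A = 0.00153/0.0002986 = 5.123 m/s; Re = 5.27e+04; ε/D = 0.0103; Haaland → f = 0.03934; ΔP_B = f(L/D)(ρV²/2) = 1.583e+07 Pa.
ΔP_A/ΔP_B = 9.974e+05/1.583e+07 = 0.0630.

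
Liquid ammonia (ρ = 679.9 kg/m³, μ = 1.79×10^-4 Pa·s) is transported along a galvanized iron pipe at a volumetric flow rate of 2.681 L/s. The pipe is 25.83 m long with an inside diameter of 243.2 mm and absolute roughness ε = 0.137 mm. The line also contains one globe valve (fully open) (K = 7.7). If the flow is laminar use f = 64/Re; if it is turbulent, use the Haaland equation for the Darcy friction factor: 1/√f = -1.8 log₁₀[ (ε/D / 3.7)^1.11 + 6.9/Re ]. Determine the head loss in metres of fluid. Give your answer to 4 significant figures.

Q = 2.681 L/s = 2.681/1000 = 0.002681 m³/s.
Cross-sectional area A = πD²/4 = π(0.2432)²/4 = 0.04645 m²; mean velocity V = Q/A = 0.002681/0.04645 = 0.05771 m/s.
Reynolds number Re = ρVD/μ = 679.9 · 0.05771 · 0.2432 / 0.000179 = 5.331e+04.
Re > 4000 → turbulent. Relative roughness ε/D = 0.000137/0.2432 = 0.000563. Haaland: 1/√f = -1.8 log₁₀[(0.000563/3.7)^1.11 + 6.9/5.331e+04] = -1.8 log₁₀[5.79e-05 + 0.000129] = 6.709, so f = 0.02221.
Total minor-loss coefficient ΣK = 1·7.7 = 7.7.
ΔP = [f·L/D + ΣK]·(ρV²/2) = [0.02221·25.83/0.2432 + 7.7]·(679.9·0.05771²/2) = [2.359 + 7.7]·1.132 = 11.39 Pa.
Head loss h_f = ΔP/(ρg) = 11.39/(679.9·9.81) = 0.001708 m.

h_f ≈ 0.001708 m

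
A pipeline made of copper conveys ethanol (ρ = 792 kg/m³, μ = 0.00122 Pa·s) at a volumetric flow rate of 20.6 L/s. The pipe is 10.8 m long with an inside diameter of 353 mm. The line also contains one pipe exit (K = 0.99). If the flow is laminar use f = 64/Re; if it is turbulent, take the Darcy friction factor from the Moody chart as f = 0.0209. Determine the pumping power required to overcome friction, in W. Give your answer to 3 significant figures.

Q = 20.6 L/s = 20.6/1000 = 0.0206 m³/s.
Cross-sectional area A = πD²/4 = π(0.353)²/4 = 0.09787 m²; mean velocity V = Q/A = 0.0206/0.09787 = 0.2105 m/s.
Reynolds number Re = ρVD/μ = 792 · 0.2105 · 0.353 / 0.00122 = 4.824e+04.
Re > 4000 → turbulent; use the Moody-chart value f = 0.0209.
Total minor-loss coefficient ΣK = 1·0.99 = 0.99.
ΔP = [f·L/D + ΣK]·(ρV²/2) = [0.0209·10.8/0.353 + 0.99]·(792·0.2105²/2) = [0.6394 + 0.99]·17.54 = 28.59 Pa.
Pumping power P = QΔP = 0.0206·28.59 = 0.5889 W = 0.589 W.

P ≈ 0.589 W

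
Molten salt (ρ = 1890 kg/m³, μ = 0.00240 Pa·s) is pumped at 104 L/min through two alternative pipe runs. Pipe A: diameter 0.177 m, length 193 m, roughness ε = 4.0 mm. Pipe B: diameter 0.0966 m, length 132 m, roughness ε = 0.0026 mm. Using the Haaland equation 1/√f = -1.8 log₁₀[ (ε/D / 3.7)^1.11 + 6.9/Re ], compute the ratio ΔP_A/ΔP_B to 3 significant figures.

Pipe A: V = Q/A = 0.001733/0.02461 = 0.07044 m/s; Re = 9819; ε/D = 0.0226; Haaland → f = 0.05458; ΔP_A = f(L/D)(ρV²/2) = 279.1 Pa.
Pipe B: V = Q/A = 0.001733/0.007329 = 0.2365 m/s; Re = 1.799e+04; ε/D = 2.69e-05; Haaland → f = 0.02648; ΔP_B = f(L/D)(ρV²/2) = 1913 Pa.
ΔP_A/ΔP_B = 279.1/1913 = 0.146.

ΔP_A/ΔP_B ≈ 0.146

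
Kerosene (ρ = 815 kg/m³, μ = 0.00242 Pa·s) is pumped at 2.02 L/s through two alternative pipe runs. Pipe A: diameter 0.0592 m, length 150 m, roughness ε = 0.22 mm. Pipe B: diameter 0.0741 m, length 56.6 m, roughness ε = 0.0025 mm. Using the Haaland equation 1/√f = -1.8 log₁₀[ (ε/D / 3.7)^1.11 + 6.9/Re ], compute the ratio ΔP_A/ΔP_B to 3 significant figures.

Pipe A: V = Q/A = 0.00202/0.002753 = 0.7339 m/s; Re = 1.463e+04; ε/D = 0.00372; Haaland → f = 0.0337; ΔP_A = f(L/D)(ρV²/2) = 1.874e+04 Pa.
Pipe B: V = Q/A = 0.00202/0.004312 = 0.4684 m/s; Re = 1.169e+04; ε/D = 3.37e-05; Haaland → f = 0.02964; ΔP_B = f(L/D)(ρV²/2) = 2024 Pa.
ΔP_A/ΔP_B = 1.874e+04/2024 = 9.26.

ΔP_A/ΔP_B ≈ 9.26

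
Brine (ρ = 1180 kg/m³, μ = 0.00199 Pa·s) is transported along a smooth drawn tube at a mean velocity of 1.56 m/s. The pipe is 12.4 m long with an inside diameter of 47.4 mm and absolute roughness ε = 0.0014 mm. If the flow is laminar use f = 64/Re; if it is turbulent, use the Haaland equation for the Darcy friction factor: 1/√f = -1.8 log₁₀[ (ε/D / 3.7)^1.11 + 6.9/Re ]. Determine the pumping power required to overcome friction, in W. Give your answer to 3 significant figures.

Reynolds number Re = ρVD/μ = 1180 · 1.56 · 0.0474 / 0.00199 = 4.385e+04.
Re > 4000 → turbulent. Relative roughness ε/D = 1.4e-06/0.0474 = 2.95e-05. Haaland: 1/√f = -1.8 log₁₀[(2.95e-05/3.7)^1.11 + 6.9/4.385e+04] = -1.8 log₁₀[2.19e-06 + 0.000157] = 6.835, so f = 0.02141.
Darcy-Weisbach: ΔP = f(L/D)(ρV²/2) = 0.02141·(12.4/0.0474)·(1180·1.56²/2) = 0.02141·261.6·1436 = 8041 Pa.
Q = V·A = 1.56·0.001765 = 0.002753 m³/s.
Pumping power P = QΔP = 0.002753·8041 = 22.13 W = 22.1 W.

P ≈ 22.1 W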